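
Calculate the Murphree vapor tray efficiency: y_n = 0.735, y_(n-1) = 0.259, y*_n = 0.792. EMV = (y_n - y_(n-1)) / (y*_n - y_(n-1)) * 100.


Murphree vapor efficiency: EMV = (y_n - y_(n-1)) / (y*_n - y_(n-1)) * 100
EMV = (0.735 - 0.259) / (0.792 - 0.259) * 100 = 0.476 / 0.533 * 100 = 89.31

89.31 %


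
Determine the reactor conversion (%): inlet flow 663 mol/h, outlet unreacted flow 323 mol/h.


X = (F_in - F_out) / F_in * 100
Moles reacted = 663 - 323 = 340
X = 340 / 663 * 100
= 0.5128 * 100
= 51.28 %

51.28 %


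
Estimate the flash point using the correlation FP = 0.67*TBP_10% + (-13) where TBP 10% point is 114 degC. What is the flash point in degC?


FP = 0.67 * 114 + (-13) = 63.38

63.38 degC


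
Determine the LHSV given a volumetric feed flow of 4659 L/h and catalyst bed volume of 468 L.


LHSV = volumetric feed rate / catalyst volume
= 4659 L/h / 468 L
= 9.955 h^-1

9.955 h^-1


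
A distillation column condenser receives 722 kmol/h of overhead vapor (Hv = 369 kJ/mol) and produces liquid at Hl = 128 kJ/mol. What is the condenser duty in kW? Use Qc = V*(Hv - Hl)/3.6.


Qc = 722 * (369 - 128) / 3.6 = 722 * 241 / 3.6 = 48330

48330 kW


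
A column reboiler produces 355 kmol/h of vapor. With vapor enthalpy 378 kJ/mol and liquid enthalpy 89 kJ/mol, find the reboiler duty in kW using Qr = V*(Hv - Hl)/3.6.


Qr = 355 * (378 - 89) / 3.6 = 355 * 289 / 3.6 = 28500

28500 kW


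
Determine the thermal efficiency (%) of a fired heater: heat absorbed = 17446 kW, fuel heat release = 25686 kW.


Furnace efficiency = Q_absorbed / Q_fuel * 100
= 17446 / 25686 * 100 = 67.92

67.92 %


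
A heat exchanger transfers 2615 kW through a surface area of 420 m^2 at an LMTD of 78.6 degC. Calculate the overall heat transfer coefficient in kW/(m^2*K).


From Q = U*A*LMTD, U = Q / (A * LMTD)
U = 2615 / (420 * 78.6) = 2615 / 33012 = 0.07921

0.07921 kW/(m^2*K)


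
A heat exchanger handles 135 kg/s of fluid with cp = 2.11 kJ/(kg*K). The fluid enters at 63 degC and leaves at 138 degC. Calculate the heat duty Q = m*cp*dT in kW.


Q = m_dot * cp * delta_T
delta_T = 138 - 63 = 75 K
Q = 135 * 2.11 * 75
= 284.85 * 75
= 21363.75 kW

21363.75 kW


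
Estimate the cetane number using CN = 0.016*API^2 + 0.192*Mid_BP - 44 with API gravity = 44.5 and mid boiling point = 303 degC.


CN = 0.016 * 44.5^2 + 0.192 * 303 - 44
CN = 31.684 + 58.176 - 44 = 45.86

45.86


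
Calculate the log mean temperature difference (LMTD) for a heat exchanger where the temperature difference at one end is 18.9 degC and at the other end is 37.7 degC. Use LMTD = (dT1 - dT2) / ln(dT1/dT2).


LMTD = (dT1 - dT2) / ln(dT1/dT2)
= (18.9 - 37.7) / ln(18.9 / 37.7) = -18.8 / -0.690498 = 27.23

27.23 degC


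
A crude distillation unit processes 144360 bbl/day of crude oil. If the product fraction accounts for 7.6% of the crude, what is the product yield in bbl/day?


Crude throughput = 144360 bbl/day
Fraction yield = 7.6%
yield = throughput * fraction / 100
yield = 144360 * 7.6 / 100 = 10971.36

10971.36 bbl/day


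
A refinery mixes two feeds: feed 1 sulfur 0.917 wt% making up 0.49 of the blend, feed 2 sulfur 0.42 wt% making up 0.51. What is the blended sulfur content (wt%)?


Linear sulfur blending: S_blend = x1*S1 + x2*S2
Contribution 1: 0.49 * 0.917 = 0.44933 wt%
Contribution 2: 0.51 * 0.42 = 0.2142 wt%
S_blend = 0.44933 + 0.2142 = 0.66353

0.66353 wt%


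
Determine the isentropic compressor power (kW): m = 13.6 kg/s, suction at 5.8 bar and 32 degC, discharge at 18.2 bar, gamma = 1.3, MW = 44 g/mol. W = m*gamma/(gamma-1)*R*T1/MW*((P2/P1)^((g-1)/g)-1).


Isentropic work: W = m*(gamma/(gamma-1))*(R*T1/MW)*((P2/P1)^((gamma-1)/gamma) - 1)
T1 = 32 + 273.15 = 305.15 K
Pressure ratio = 18.2 / 5.8 = 3.13793
Exponent = (1.3 - 1)/1.3 = 0.230769
(P2/P1)^exp - 1 = 3.13793^0.230769 - 1 = 0.301997
W = 13.6 * 1.3 / 0.3 * 8.314 * 305.15 / 44 * 0.301997 = 1026

1026 kW


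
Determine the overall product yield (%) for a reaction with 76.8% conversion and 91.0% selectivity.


Overall yield = conversion (%) * selectivity (%) / 100
Conversion = 76.8%, Selectivity = 91.0%
Y = 76.8 * 91.0 / 100
= 69.888 %

69.888 %


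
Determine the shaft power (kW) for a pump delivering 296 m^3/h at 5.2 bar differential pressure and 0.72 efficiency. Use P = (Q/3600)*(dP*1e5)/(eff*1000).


Q = 296 / 3600 = 0.0822222 m^3/s
P = 0.0822222 * (5.2 * 1e5) / 0.72 / 1000 = 59.38

59.38 kW


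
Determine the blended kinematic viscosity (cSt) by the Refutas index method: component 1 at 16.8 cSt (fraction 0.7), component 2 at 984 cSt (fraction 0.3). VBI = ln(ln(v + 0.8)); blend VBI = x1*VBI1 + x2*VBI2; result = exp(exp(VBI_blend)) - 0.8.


Refutas method: VBN_i = 14.534*ln(ln(visc_i + 0.8)) + 10.975, blended linearly by mass fraction; since VBN is linear in VBI_i = ln(ln(visc_i + 0.8)) and the fractions sum to 1, blend VBI directly: visc = exp(exp(VBI_blend)) - 0.8
VBI_1 = ln(ln(16.8 + 0.8)) = 1.05358
VBI_2 = ln(ln(984 + 0.8)) = 1.93042
VBI_blend = 0.7 * 1.05358 + 0.3 * 1.93042 = 1.31663
visc_blend = exp(exp(1.31663)) - 0.8 = 40.91

40.91 cSt


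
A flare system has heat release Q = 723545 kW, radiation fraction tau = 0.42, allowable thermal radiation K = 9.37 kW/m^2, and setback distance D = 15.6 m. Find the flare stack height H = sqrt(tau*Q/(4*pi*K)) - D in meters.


tau*Q/(4*pi*K) = 0.42 * 723545 / (4 * pi * 9.37) = 2580.87
sqrt(2580.87) = 50.8023
H = 50.8023 - 15.6 = 35.20

35.20 m


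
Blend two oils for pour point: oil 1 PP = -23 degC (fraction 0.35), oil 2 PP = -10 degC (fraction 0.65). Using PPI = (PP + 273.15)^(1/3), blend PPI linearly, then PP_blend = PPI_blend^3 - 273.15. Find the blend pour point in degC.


PPI_1 = (-23 + 273.15)^(1/3) = 6.300865
PPI_2 = (-10 + 273.15)^(1/3) = 6.408176
PPI_blend = 0.35 * 6.300865 + 0.65 * 6.408176 = 6.370617
PP_blend = 6.370617^3 - 273.15 = 258.55 - 273.15 = -14.6

-14.6 degC


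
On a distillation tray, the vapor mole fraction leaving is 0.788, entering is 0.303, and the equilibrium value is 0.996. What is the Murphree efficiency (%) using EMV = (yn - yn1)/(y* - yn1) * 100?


Murphree vapor efficiency: EMV = (y_n - y_(n-1)) / (y*_n - y_(n-1)) * 100
EMV = (0.788 - 0.303) / (0.996 - 0.303) * 100 = 0.485 / 0.693 * 100 = 69.99

69.99 %


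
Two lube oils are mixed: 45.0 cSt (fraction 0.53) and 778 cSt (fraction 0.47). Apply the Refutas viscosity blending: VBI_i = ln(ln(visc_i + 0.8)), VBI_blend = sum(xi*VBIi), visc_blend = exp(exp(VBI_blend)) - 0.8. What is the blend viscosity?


Refutas method: VBN_i = 14.534*ln(ln(visc_i + 0.8)) + 10.975, blended linearly by mass fraction; since VBN is linear in VBI_i = ln(ln(visc_i + 0.8)) and the fractions sum to 1, blend VBI directly: visc = exp(exp(VBI_blend)) - 0.8
VBI_1 = ln(ln(45.0 + 0.8)) = 1.34137
VBI_2 = ln(ln(778 + 0.8)) = 1.89578
VBI_blend = 0.53 * 1.34137 + 0.47 * 1.89578 = 1.60194
visc_blend = exp(exp(1.60194)) - 0.8 = 142.2

142.2 cSt


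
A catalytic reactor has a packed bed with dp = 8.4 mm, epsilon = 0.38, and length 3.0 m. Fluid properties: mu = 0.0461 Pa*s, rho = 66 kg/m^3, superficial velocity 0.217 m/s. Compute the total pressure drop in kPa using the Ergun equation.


dp = 8.4 mm = 0.0084 m
Viscous term = 150*0.0461*0.217*(1-0.38)^2 / (0.0084^2*0.38^3) = 148979
Inertial term = 1.75*66*0.217^2*(1-0.38) / (0.0084*0.38^3) = 7315.82
dP/L = 148979 + 7315.82 = 156295 Pa/m
dP = 156295 * 3.0 / 1000 = 468.9 kPa

468.9 kPa


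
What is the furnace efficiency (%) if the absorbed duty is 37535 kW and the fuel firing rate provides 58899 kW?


Furnace efficiency = Q_absorbed / Q_fuel * 100
= 37535 / 58899 * 100 = 63.73

63.73 %


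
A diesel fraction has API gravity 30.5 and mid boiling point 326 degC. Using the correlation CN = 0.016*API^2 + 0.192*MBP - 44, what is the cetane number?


CN = 0.016 * 30.5^2 + 0.192 * 326 - 44
CN = 14.884 + 62.592 - 44 = 33.476

33.476


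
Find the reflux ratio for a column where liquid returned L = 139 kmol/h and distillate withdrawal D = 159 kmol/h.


Reflux ratio definition: R = L / D (liquid returned / distillate withdrawn)
L = 139 kmol/h, D = 159 kmol/h
R = 139 / 159 = 0.8742

0.8742


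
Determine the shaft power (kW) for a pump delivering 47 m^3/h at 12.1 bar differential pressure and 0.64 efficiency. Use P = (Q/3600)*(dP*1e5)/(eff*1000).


Q = 47 / 3600 = 0.0130556 m^3/s
P = 0.0130556 * (12.1 * 1e5) / 0.64 / 1000 = 24.68

24.68 kW


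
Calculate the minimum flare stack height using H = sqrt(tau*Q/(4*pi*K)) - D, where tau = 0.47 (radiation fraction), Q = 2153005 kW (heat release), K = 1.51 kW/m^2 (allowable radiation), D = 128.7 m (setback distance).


tau*Q/(4*pi*K) = 0.47 * 2153005 / (4 * pi * 1.51) = 53328.1
sqrt(53328.1) = 230.929
H = 230.929 - 128.7 = 102.2

102.2 m


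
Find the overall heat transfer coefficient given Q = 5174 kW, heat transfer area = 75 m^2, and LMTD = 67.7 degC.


From Q = U*A*LMTD, U = Q / (A * LMTD)
U = 5174 / (75 * 67.7) = 5174 / 5077.5 = 1.019

1.019 kW/(m^2*K)


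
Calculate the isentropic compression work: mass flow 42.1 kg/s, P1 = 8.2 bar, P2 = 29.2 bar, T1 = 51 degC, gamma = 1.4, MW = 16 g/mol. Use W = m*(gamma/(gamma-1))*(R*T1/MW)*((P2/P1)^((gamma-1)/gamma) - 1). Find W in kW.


Isentropic work: W = m*(gamma/(gamma-1))*(R*T1/MW)*((P2/P1)^((gamma-1)/gamma) - 1)
T1 = 51 + 273.15 = 324.15 K
Pressure ratio = 29.2 / 8.2 = 3.56098
Exponent = (1.4 - 1)/1.4 = 0.285714
(P2/P1)^exp - 1 = 3.56098^0.285714 - 1 = 0.437445
W = 42.1 * 1.4 / 0.4 * 8.314 * 324.15 / 16 * 0.437445 = 10860

10860 kW


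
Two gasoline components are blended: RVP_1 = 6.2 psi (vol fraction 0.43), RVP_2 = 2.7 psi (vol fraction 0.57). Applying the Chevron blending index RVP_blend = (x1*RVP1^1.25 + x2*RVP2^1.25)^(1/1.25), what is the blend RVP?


Chevron index: RVP_blend = (sum xi*RVPi^1.25)^(1/1.25)
RVP^1.25 terms: 0.43 * 6.2^1.25 + 0.57 * 2.7^1.25 = 6.17964
RVP_blend = 6.17964^(1/1.25) = 4.293

4.293 psi


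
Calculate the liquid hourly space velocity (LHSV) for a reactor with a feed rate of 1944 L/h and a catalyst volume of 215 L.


LHSV = volumetric feed rate / catalyst volume
= 1944 L/h / 215 L
= 9.042 h^-1

9.042 h^-1


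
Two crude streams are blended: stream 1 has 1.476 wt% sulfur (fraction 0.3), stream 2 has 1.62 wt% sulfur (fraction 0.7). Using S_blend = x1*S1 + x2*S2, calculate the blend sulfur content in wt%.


Linear sulfur blending: S_blend = x1*S1 + x2*S2
Contribution 1: 0.3 * 1.476 = 0.4428 wt%
Contribution 2: 0.7 * 1.62 = 1.134 wt%
S_blend = 0.4428 + 1.134 = 1.5768

1.5768 wt%


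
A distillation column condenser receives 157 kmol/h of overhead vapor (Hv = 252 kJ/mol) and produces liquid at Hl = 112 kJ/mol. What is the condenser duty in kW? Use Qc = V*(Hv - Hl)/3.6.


Qc = 157 * (252 - 112) / 3.6 = 157 * 140 / 3.6 = 6106

6106 kW


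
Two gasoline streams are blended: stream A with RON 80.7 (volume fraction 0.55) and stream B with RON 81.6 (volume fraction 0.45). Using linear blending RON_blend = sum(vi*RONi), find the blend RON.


Linear blending: RON_blend = sum(vi * RONi)
Contribution 1: 0.55 * 80.7 = 44.385
Contribution 2: 0.45 * 81.6 = 36.72
RON_blend = 44.385 + 36.72 = 81.105

81.105


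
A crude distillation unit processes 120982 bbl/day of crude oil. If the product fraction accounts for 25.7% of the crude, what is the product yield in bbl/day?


Crude throughput = 120982 bbl/day
Fraction yield = 25.7%
yield = throughput * fraction / 100
yield = 120982 * 25.7 / 100 = 31092.374

31092.374 bbl/day


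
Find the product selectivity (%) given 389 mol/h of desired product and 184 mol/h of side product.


Selectivity = desired / (desired + undesired) * 100
Total products = 389 + 184 = 573 mol/h
S = 389 / 573 * 100
= 0.6789 * 100
= 67.89 %

67.89 %


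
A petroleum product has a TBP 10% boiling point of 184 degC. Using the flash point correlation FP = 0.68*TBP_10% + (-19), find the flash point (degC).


FP = 0.68 * 184 + (-19) = 106.12

106.12 degC


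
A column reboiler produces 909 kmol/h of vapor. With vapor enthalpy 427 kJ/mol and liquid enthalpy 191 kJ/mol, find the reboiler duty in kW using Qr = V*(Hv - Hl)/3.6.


Qr = 909 * (427 - 191) / 3.6 = 909 * 236 / 3.6 = 59590

59590 kW


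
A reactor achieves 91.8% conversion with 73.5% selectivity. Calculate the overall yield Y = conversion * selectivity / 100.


Overall yield = conversion (%) * selectivity (%) / 100
Conversion = 91.8%, Selectivity = 73.5%
Y = 91.8 * 73.5 / 100
= 67.473 %

67.473 %


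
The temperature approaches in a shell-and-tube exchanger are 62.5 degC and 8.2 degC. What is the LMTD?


LMTD = (dT1 - dT2) / ln(dT1/dT2)
= (62.5 - 8.2) / ln(62.5 / 8.2) = 54.3 / 2.03103 = 26.74

26.74 degC


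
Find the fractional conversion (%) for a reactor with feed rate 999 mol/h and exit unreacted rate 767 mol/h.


X = (F_in - F_out) / F_in * 100
Moles reacted = 999 - 767 = 232
X = 232 / 999 * 100
= 0.2322 * 100
= 23.22 %

23.22 %


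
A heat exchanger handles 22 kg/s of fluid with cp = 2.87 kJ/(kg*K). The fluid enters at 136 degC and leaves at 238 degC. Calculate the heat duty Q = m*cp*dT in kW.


Q = m_dot * cp * delta_T
delta_T = 238 - 136 = 102 K
Q = 22 * 2.87 * 102
= 63.14 * 102
= 6440.28 kW

6440.28 kW


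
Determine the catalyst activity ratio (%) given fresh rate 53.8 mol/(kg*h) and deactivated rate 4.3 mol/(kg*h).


Activity (%) = (rate_used / rate_fresh) * 100
rate_used = 4.3, rate_fresh = 53.8
= (4.3 / 53.8) * 100
= 0.07993 * 100 = 7.993

7.993 %


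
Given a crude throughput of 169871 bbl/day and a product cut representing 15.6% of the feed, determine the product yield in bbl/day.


Crude throughput = 169871 bbl/day
Fraction yield = 15.6%
yield = throughput * fraction / 100
yield = 169871 * 15.6 / 100 = 26499.876

26499.876 bbl/day


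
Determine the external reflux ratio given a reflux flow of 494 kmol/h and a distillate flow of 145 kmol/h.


Reflux ratio definition: R = L / D (liquid returned / distillate withdrawn)
L = 494 kmol/h, D = 145 kmol/h
R = 494 / 145 = 3.407

3.407


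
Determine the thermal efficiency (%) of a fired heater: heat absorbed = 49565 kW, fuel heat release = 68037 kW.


Furnace efficiency = Q_absorbed / Q_fuel * 100
= 49565 / 68037 * 100 = 72.85

72.85 %


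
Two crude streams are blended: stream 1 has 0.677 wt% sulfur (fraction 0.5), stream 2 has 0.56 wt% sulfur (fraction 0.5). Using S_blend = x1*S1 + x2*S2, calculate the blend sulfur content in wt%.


Linear sulfur blending: S_blend = x1*S1 + x2*S2
Contribution 1: 0.5 * 0.677 = 0.3385 wt%
Contribution 2: 0.5 * 0.56 = 0.28 wt%
S_blend = 0.3385 + 0.28 = 0.6185

0.6185 wt%


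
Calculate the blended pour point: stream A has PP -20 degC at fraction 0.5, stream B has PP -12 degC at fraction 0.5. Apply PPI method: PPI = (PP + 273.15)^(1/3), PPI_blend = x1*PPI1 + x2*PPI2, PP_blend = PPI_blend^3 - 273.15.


PPI_1 = (-20 + 273.15)^(1/3) = 6.325953
PPI_2 = (-12 + 273.15)^(1/3) = 6.391901
PPI_blend = 0.5 * 6.325953 + 0.5 * 6.391901 = 6.358927
PP_blend = 6.358927^3 - 273.15 = 257.1293 - 273.15 = -16.02

-16.02 degC


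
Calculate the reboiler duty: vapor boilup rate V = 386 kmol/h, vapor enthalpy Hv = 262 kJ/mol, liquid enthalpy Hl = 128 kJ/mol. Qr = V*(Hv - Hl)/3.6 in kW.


Qr = 386 * (262 - 128) / 3.6 = 386 * 134 / 3.6 = 14370

14370 kW


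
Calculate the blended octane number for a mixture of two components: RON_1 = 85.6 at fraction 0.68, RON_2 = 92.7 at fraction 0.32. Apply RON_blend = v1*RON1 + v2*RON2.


Linear blending: RON_blend = sum(vi * RONi)
Contribution 1: 0.68 * 85.6 = 58.208
Contribution 2: 0.32 * 92.7 = 29.664
RON_blend = 58.208 + 29.664 = 87.872

87.872


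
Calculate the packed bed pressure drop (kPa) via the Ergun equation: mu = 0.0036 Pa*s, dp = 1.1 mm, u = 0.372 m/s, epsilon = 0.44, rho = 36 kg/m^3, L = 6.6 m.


dp = 1.1 mm = 0.0011 m
Viscous term = 150*0.0036*0.372*(1-0.44)^2 / (0.0011^2*0.44^3) = 611180
Inertial term = 1.75*36*0.372^2*(1-0.44) / (0.0011*0.44^3) = 52103.1
dP/L = 611180 + 52103.1 = 663283 Pa/m
dP = 663283 * 6.6 / 1000 = 4378 kPa

4378 kPa


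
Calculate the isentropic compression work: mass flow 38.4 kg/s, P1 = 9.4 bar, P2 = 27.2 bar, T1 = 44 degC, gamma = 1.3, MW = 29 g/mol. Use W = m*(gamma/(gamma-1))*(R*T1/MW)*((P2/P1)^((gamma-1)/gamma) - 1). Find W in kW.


Isentropic work: W = m*(gamma/(gamma-1))*(R*T1/MW)*((P2/P1)^((gamma-1)/gamma) - 1)
T1 = 44 + 273.15 = 317.15 K
Pressure ratio = 27.2 / 9.4 = 2.89362
Exponent = (1.3 - 1)/1.3 = 0.230769
(P2/P1)^exp - 1 = 2.89362^0.230769 - 1 = 0.277869
W = 38.4 * 1.3 / 0.3 * 8.314 * 317.15 / 29 * 0.277869 = 4204

4204 kW


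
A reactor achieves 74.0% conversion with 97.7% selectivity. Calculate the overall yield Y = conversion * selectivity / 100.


Overall yield = conversion (%) * selectivity (%) / 100
Conversion = 74.0%, Selectivity = 97.7%
Y = 74.0 * 97.7 / 100
= 72.298 %

72.298 %


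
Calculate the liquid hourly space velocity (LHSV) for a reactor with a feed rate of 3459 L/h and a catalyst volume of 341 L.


LHSV = volumetric feed rate / catalyst volume
= 3459 L/h / 341 L
= 10.14 h^-1

10.14 h^-1


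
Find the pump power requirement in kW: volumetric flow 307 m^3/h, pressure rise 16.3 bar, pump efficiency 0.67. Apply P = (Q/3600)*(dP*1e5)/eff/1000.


Q = 307 / 3600 = 0.0852778 m^3/s
P = 0.0852778 * (16.3 * 1e5) / 0.67 / 1000 = 207.5

207.5 kW


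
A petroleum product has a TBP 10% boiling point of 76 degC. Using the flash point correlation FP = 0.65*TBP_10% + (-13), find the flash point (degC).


FP = 0.65 * 76 + (-13) = 36.4

36.4 degC


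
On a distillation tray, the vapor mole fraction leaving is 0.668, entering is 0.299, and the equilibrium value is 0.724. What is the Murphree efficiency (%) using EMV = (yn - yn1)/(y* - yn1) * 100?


Murphree vapor efficiency: EMV = (y_n - y_(n-1)) / (y*_n - y_(n-1)) * 100
EMV = (0.668 - 0.299) / (0.724 - 0.299) * 100 = 0.369 / 0.425 * 100 = 86.82

86.82 %


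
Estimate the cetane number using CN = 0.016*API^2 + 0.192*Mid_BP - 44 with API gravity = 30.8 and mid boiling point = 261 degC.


CN = 0.016 * 30.8^2 + 0.192 * 261 - 44
CN = 15.17824 + 50.112 - 44 = 21.29024

21.29024


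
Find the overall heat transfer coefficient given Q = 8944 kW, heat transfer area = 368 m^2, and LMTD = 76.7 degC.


From Q = U*A*LMTD, U = Q / (A * LMTD)
U = 8944 / (368 * 76.7) = 8944 / 28225.6 = 0.3169

0.3169 kW/(m^2*K)


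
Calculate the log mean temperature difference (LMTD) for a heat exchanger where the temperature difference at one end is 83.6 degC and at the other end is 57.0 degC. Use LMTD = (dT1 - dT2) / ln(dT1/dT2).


LMTD = (dT1 - dT2) / ln(dT1/dT2)
= (83.6 - 57.0) / ln(83.6 / 57.0) = 26.6 / 0.382992 = 69.45

69.45 degC


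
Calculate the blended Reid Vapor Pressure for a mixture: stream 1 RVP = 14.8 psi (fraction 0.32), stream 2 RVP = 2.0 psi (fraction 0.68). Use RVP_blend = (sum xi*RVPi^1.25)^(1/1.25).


Chevron index: RVP_blend = (sum xi*RVPi^1.25)^(1/1.25)
RVP^1.25 terms: 0.32 * 14.8^1.25 + 0.68 * 2.0^1.25 = 10.9065
RVP_blend = 10.9065^(1/1.25) = 6.763

6.763 psi


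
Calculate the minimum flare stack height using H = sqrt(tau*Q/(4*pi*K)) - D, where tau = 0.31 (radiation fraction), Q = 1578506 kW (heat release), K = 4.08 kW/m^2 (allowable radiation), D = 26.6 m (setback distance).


tau*Q/(4*pi*K) = 0.31 * 1578506 / (4 * pi * 4.08) = 9544.16
sqrt(9544.16) = 97.6942
H = 97.6942 - 26.6 = 71.09

71.09 m


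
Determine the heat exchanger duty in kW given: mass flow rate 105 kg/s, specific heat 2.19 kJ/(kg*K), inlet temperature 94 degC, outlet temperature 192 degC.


Q = m_dot * cp * delta_T
delta_T = 192 - 94 = 98 K
Q = 105 * 2.19 * 98
= 229.95 * 98
= 22535.1 kW

22535.1 kW


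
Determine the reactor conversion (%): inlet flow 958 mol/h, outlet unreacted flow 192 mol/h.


X = (F_in - F_out) / F_in * 100
Moles reacted = 958 - 192 = 766
X = 766 / 958 * 100
= 0.7996 * 100
= 79.96 %

79.96 %


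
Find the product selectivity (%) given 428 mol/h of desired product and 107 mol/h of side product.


Selectivity = desired / (desired + undesired) * 100
Total products = 428 + 107 = 535 mol/h
S = 428 / 535 * 100
= 0.8000 * 100
= 80.00 %

80.00 %


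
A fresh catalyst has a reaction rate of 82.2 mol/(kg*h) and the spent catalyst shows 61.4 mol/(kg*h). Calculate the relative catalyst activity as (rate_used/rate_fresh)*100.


Activity (%) = (rate_used / rate_fresh) * 100
rate_used = 61.4, rate_fresh = 82.2
= (61.4 / 82.2) * 100
= 0.7470 * 100 = 74.70

74.70 %


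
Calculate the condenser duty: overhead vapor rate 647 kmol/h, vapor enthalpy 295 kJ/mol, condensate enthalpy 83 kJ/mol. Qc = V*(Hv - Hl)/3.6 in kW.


Qc = 647 * (295 - 83) / 3.6 = 647 * 212 / 3.6 = 38100

38100 kW


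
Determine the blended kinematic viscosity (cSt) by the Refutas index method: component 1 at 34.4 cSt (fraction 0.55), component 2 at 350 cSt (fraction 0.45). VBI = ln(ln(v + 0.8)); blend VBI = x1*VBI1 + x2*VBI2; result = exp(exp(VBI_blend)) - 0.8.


Refutas method: VBN_i = 14.534*ln(ln(visc_i + 0.8)) + 10.975, blended linearly by mass fraction; since VBN is linear in VBI_i = ln(ln(visc_i + 0.8)) and the fractions sum to 1, blend VBI directly: visc = exp(exp(VBI_blend)) - 0.8
VBI_1 = ln(ln(34.4 + 0.8)) = 1.27005
VBI_2 = ln(ln(350 + 0.8)) = 1.76819
VBI_blend = 0.55 * 1.27005 + 0.45 * 1.76819 = 1.49421
visc_blend = exp(exp(1.49421)) - 0.8 = 85.33

85.33 cSt


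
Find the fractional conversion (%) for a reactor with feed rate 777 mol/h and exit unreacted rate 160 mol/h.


X = (F_in - F_out) / F_in * 100
Moles reacted = 777 - 160 = 617
X = 617 / 777 * 100
= 0.7941 * 100
= 79.41 %

79.41 %


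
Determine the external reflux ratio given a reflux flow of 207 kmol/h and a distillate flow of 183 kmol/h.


Reflux ratio definition: R = L / D (liquid returned / distillate withdrawn)
L = 207 kmol/h, D = 183 kmol/h
R = 207 / 183 = 1.131

1.131


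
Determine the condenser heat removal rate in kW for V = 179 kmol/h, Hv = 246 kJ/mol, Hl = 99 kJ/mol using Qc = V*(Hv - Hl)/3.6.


Qc = 179 * (246 - 99) / 3.6 = 179 * 147 / 3.6 = 7309

7309 kW


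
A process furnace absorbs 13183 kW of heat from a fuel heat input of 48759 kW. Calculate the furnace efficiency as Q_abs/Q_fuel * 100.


Furnace efficiency = Q_absorbed / Q_fuel * 100
= 13183 / 48759 * 100 = 27.04

27.04 %


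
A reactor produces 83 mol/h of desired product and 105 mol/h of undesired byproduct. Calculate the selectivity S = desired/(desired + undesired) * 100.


Selectivity = desired / (desired + undesired) * 100
Total products = 83 + 105 = 188 mol/h
S = 83 / 188 * 100
= 0.4415 * 100
= 44.15 %

44.15 %


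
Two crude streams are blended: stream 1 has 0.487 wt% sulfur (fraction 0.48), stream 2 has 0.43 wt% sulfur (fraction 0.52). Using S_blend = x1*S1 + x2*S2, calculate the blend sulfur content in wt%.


Linear sulfur blending: S_blend = x1*S1 + x2*S2
Contribution 1: 0.48 * 0.487 = 0.23376 wt%
Contribution 2: 0.52 * 0.43 = 0.2236 wt%
S_blend = 0.23376 + 0.2236 = 0.45736

0.45736 wt%


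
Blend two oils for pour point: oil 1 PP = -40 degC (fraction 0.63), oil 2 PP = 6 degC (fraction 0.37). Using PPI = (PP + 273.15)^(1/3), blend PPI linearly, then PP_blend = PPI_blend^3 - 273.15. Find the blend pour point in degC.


PPI_1 = (-40 + 273.15)^(1/3) = 6.15477
PPI_2 = (6 + 273.15)^(1/3) = 6.535506
PPI_blend = 0.63 * 6.15477 + 0.37 * 6.535506 = 6.295642
PP_blend = 6.295642^3 - 273.15 = 249.5285 - 273.15 = -23.62

-23.62 degC


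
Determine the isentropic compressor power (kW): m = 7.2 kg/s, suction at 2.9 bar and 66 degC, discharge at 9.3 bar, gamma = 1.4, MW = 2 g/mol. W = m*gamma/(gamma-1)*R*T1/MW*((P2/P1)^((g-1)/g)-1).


Isentropic work: W = m*(gamma/(gamma-1))*(R*T1/MW)*((P2/P1)^((gamma-1)/gamma) - 1)
T1 = 66 + 273.15 = 339.15 K
Pressure ratio = 9.3 / 2.9 = 3.2069
Exponent = (1.4 - 1)/1.4 = 0.285714
(P2/P1)^exp - 1 = 3.2069^0.285714 - 1 = 0.395069
W = 7.2 * 1.4 / 0.4 * 8.314 * 339.15 / 2 * 0.395069 = 14040

14040 kW


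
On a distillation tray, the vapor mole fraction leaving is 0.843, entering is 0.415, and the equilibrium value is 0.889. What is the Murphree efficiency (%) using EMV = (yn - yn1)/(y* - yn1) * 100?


Murphree vapor efficiency: EMV = (y_n - y_(n-1)) / (y*_n - y_(n-1)) * 100
EMV = (0.843 - 0.415) / (0.889 - 0.415) * 100 = 0.428 / 0.474 * 100 = 90.30

90.30 %


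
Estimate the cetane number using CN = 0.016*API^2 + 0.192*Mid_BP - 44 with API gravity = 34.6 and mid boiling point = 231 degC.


CN = 0.016 * 34.6^2 + 0.192 * 231 - 44
CN = 19.15456 + 44.352 - 44 = 19.50656

19.50656


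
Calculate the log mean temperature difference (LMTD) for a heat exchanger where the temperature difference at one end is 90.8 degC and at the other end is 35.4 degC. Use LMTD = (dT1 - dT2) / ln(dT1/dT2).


LMTD = (dT1 - dT2) / ln(dT1/dT2)
= (90.8 - 35.4) / ln(90.8 / 35.4) = 55.4 / 0.941947 = 58.81

58.81 degC


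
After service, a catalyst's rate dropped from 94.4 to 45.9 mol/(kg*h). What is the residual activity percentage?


Activity (%) = (rate_used / rate_fresh) * 100
rate_used = 45.9, rate_fresh = 94.4
= (45.9 / 94.4) * 100
= 0.4862 * 100 = 48.62

48.62 %


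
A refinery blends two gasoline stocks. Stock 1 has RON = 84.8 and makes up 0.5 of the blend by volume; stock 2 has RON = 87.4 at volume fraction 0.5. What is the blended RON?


Linear blending: RON_blend = sum(vi * RONi)
Contribution 1: 0.5 * 84.8 = 42.4
Contribution 2: 0.5 * 87.4 = 43.7
RON_blend = 42.4 + 43.7 = 86.1

86.1


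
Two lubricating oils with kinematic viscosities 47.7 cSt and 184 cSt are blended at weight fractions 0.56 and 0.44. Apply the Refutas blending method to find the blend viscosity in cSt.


Refutas method: VBN_i = 14.534*ln(ln(visc_i + 0.8)) + 10.975, blended linearly by mass fraction; since VBN is linear in VBI_i = ln(ln(visc_i + 0.8)) and the fractions sum to 1, blend VBI directly: visc = exp(exp(VBI_blend)) - 0.8
VBI_1 = ln(ln(47.7 + 0.8)) = 1.35624
VBI_2 = ln(ln(184 + 0.8)) = 1.65236
VBI_blend = 0.56 * 1.35624 + 0.44 * 1.65236 = 1.48653
visc_blend = exp(exp(1.48653)) - 0.8 = 82.44

82.44 cSt


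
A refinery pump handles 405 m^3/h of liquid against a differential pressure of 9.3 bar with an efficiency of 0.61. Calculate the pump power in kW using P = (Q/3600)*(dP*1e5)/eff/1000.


Q = 405 / 3600 = 0.1125 m^3/s
P = 0.1125 * (9.3 * 1e5) / 0.61 / 1000 = 171.5

171.5 kW


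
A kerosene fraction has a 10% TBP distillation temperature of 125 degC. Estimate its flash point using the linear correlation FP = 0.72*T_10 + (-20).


FP = 0.72 * 125 + (-20) = 70

70 degC


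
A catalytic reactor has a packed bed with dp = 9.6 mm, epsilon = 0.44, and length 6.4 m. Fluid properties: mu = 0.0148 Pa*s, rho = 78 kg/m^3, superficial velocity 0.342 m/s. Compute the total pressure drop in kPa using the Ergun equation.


dp = 9.6 mm = 0.0096 m
Viscous term = 150*0.0148*0.342*(1-0.44)^2 / (0.0096^2*0.44^3) = 30328.8
Inertial term = 1.75*78*0.342^2*(1-0.44) / (0.0096*0.44^3) = 10933.1
dP/L = 30328.8 + 10933.1 = 41261.9 Pa/m
dP = 41261.9 * 6.4 / 1000 = 264.1 kPa

264.1 kPa


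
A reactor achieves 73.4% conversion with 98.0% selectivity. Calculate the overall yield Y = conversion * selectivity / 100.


Overall yield = conversion (%) * selectivity (%) / 100
Conversion = 73.4%, Selectivity = 98.0%
Y = 73.4 * 98.0 / 100
= 71.932 %

71.932 %


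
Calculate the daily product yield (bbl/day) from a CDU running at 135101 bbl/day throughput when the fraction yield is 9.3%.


Crude throughput = 135101 bbl/day
Fraction yield = 9.3%
yield = throughput * fraction / 100
yield = 135101 * 9.3 / 100 = 12564.393

12564.393 bbl/day


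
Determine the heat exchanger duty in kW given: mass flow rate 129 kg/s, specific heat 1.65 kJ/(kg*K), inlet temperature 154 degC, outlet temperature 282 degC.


Q = m_dot * cp * delta_T
delta_T = 282 - 154 = 128 K
Q = 129 * 1.65 * 128
= 212.85 * 128
= 27244.8 kW

27244.8 kW


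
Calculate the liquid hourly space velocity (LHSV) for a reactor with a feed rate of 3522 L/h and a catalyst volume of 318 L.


LHSV = volumetric feed rate / catalyst volume
= 3522 L/h / 318 L
= 11.08 h^-1

11.08 h^-1


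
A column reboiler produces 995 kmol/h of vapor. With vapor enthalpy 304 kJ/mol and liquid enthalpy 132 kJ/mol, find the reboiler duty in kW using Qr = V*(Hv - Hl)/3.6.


Qr = 995 * (304 - 132) / 3.6 = 995 * 172 / 3.6 = 47540

47540 kW


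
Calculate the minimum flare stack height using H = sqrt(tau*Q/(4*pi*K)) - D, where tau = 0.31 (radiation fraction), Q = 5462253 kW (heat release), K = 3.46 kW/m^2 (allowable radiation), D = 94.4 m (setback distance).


tau*Q/(4*pi*K) = 0.31 * 5462253 / (4 * pi * 3.46) = 38944.6
sqrt(38944.6) = 197.344
H = 197.344 - 94.4 = 102.9

102.9 m


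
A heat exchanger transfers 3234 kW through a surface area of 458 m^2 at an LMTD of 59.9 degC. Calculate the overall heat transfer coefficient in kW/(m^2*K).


From Q = U*A*LMTD, U = Q / (A * LMTD)
U = 3234 / (458 * 59.9) = 3234 / 27434.2 = 0.1179

0.1179 kW/(m^2*K)


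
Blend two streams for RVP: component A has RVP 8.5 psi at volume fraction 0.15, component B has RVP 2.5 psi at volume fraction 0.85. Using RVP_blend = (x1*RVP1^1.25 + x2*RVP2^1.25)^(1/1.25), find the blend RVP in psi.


Chevron index: RVP_blend = (sum xi*RVPi^1.25)^(1/1.25)
RVP^1.25 terms: 0.15 * 8.5^1.25 + 0.85 * 2.5^1.25 = 4.84908
RVP_blend = 4.84908^(1/1.25) = 3.536

3.536 psi


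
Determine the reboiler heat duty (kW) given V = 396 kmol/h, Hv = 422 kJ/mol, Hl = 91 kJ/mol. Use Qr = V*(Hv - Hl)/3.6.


Qr = 396 * (422 - 91) / 3.6 = 396 * 331 / 3.6 = 36410

36410 kW


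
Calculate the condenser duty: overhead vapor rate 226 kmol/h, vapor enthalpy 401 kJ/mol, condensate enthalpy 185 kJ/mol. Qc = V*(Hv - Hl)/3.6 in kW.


Qc = 226 * (401 - 185) / 3.6 = 226 * 216 / 3.6 = 13560

13560 kW


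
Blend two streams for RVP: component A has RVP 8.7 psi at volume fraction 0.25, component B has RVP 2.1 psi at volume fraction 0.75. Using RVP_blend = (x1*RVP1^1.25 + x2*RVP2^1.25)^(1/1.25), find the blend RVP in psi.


Chevron index: RVP_blend = (sum xi*RVPi^1.25)^(1/1.25)
RVP^1.25 terms: 0.25 * 8.7^1.25 + 0.75 * 2.1^1.25 = 5.6314
RVP_blend = 5.6314^(1/1.25) = 3.986

3.986 psi


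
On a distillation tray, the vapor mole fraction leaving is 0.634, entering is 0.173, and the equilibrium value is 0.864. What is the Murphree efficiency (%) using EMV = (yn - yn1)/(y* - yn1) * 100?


Murphree vapor efficiency: EMV = (y_n - y_(n-1)) / (y*_n - y_(n-1)) * 100
EMV = (0.634 - 0.173) / (0.864 - 0.173) * 100 = 0.461 / 0.691 * 100 = 66.71

66.71 %


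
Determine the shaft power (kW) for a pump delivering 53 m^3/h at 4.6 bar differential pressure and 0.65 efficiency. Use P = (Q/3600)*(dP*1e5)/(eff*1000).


Q = 53 / 3600 = 0.0147222 m^3/s
P = 0.0147222 * (4.6 * 1e5) / 0.65 / 1000 = 10.42

10.42 kW


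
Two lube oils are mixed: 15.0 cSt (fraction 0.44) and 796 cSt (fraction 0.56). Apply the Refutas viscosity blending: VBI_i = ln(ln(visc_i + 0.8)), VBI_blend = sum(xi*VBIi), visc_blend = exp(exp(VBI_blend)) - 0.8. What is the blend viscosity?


Refutas method: VBN_i = 14.534*ln(ln(visc_i + 0.8)) + 10.975, blended linearly by mass fraction; since VBN is linear in VBI_i = ln(ln(visc_i + 0.8)) and the fractions sum to 1, blend VBI directly: visc = exp(exp(VBI_blend)) - 0.8
VBI_1 = ln(ln(15.0 + 0.8)) = 1.01523
VBI_2 = ln(ln(796 + 0.8)) = 1.89921
VBI_blend = 0.44 * 1.01523 + 0.56 * 1.89921 = 1.51026
visc_blend = exp(exp(1.51026)) - 0.8 = 91.76

91.76 cSt


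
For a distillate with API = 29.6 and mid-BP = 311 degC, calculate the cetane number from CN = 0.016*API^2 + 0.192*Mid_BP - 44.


CN = 0.016 * 29.6^2 + 0.192 * 311 - 44
CN = 14.01856 + 59.712 - 44 = 29.73056

29.73056


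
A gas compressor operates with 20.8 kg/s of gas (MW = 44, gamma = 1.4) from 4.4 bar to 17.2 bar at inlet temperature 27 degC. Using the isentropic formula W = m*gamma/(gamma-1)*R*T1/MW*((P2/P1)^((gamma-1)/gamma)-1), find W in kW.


Isentropic work: W = m*(gamma/(gamma-1))*(R*T1/MW)*((P2/P1)^((gamma-1)/gamma) - 1)
T1 = 27 + 273.15 = 300.15 K
Pressure ratio = 17.2 / 4.4 = 3.90909
Exponent = (1.4 - 1)/1.4 = 0.285714
(P2/P1)^exp - 1 = 3.90909^0.285714 - 1 = 0.476265
W = 20.8 * 1.4 / 0.4 * 8.314 * 300.15 / 44 * 0.476265 = 1966

1966 kW


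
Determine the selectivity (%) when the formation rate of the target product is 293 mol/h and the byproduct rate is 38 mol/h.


Selectivity = desired / (desired + undesired) * 100
Total products = 293 + 38 = 331 mol/h
S = 293 / 331 * 100
= 0.8852 * 100
= 88.52 %

88.52 %


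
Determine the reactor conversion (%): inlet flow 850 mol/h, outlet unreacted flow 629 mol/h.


X = (F_in - F_out) / F_in * 100
Moles reacted = 850 - 629 = 221
X = 221 / 850 * 100
= 0.2600 * 100
= 26.00 %

26.00 %


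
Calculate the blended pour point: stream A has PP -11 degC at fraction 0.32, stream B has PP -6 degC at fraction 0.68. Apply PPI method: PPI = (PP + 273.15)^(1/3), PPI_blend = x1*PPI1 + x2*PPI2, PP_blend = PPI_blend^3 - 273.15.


PPI_1 = (-11 + 273.15)^(1/3) = 6.400049
PPI_2 = (-6 + 273.15)^(1/3) = 6.440482
PPI_blend = 0.32 * 6.400049 + 0.68 * 6.440482 = 6.427543
PP_blend = 6.427543^3 - 273.15 = 265.5431 - 273.15 = -7.61

-7.61 degC


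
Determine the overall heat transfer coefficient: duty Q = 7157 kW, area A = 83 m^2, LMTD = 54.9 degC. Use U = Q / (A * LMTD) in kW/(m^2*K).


From Q = U*A*LMTD, U = Q / (A * LMTD)
U = 7157 / (83 * 54.9) = 7157 / 4556.7 = 1.571

1.571 kW/(m^2*K)


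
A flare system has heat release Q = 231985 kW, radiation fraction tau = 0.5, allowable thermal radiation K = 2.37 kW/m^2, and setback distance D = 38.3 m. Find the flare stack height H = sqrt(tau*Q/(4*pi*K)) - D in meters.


tau*Q/(4*pi*K) = 0.5 * 231985 / (4 * pi * 2.37) = 3894.68
sqrt(3894.68) = 62.4074
H = 62.4074 - 38.3 = 24.11

24.11 m


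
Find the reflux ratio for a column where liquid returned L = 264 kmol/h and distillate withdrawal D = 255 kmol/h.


Reflux ratio definition: R = L / D (liquid returned / distillate withdrawn)
L = 264 kmol/h, D = 255 kmol/h
R = 264 / 255 = 1.035

1.035


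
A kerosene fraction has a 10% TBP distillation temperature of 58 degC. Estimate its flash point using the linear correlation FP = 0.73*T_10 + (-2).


FP = 0.73 * 58 + (-2) = 40.34

40.34 degC


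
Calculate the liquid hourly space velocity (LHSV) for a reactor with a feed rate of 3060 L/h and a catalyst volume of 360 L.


LHSV = volumetric feed rate / catalyst volume
= 3060 L/h / 360 L
= 8.500 h^-1

8.500 h^-1


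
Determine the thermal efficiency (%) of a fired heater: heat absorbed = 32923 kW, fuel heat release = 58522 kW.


Furnace efficiency = Q_absorbed / Q_fuel * 100
= 32923 / 58522 * 100 = 56.26

56.26 %


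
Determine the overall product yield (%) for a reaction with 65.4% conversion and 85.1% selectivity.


Overall yield = conversion (%) * selectivity (%) / 100
Conversion = 65.4%, Selectivity = 85.1%
Y = 65.4 * 85.1 / 100
= 55.6554 %

55.6554 %


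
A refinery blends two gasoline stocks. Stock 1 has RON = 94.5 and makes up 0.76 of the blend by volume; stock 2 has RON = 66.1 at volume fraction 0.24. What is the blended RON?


Linear blending: RON_blend = sum(vi * RONi)
Contribution 1: 0.76 * 94.5 = 71.82
Contribution 2: 0.24 * 66.1 = 15.864
RON_blend = 71.82 + 15.864 = 87.684

87.684


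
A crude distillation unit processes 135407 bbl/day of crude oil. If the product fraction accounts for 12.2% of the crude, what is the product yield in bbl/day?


Crude throughput = 135407 bbl/day
Fraction yield = 12.2%
yield = throughput * fraction / 100
yield = 135407 * 12.2 / 100 = 16519.654

16519.654 bbl/day


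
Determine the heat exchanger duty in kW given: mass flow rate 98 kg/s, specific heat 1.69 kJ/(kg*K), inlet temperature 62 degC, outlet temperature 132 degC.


Q = m_dot * cp * delta_T
delta_T = 132 - 62 = 70 K
Q = 98 * 1.69 * 70
= 165.62 * 70
= 11593.4 kW

11593.4 kW


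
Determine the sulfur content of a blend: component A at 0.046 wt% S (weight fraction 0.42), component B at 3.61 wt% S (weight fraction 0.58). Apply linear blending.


Linear sulfur blending: S_blend = x1*S1 + x2*S2
Contribution 1: 0.42 * 0.046 = 0.01932 wt%
Contribution 2: 0.58 * 3.61 = 2.0938 wt%
S_blend = 0.01932 + 2.0938 = 2.11312

2.11312 wt%


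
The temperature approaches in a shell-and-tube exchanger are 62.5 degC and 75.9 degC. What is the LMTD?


LMTD = (dT1 - dT2) / ln(dT1/dT2)
= (62.5 - 75.9) / ln(62.5 / 75.9) = -13.4 / -0.19425 = 68.98

68.98 degC


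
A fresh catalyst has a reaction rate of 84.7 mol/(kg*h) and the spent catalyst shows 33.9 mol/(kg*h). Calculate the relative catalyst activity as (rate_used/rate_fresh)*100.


Activity (%) = (rate_used / rate_fresh) * 100
rate_used = 33.9, rate_fresh = 84.7
= (33.9 / 84.7) * 100
= 0.4002 * 100 = 40.02

40.02 %


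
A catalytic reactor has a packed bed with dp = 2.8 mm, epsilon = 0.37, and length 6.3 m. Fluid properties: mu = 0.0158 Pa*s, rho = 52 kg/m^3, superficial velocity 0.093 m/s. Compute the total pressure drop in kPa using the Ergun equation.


dp = 2.8 mm = 0.0028 m
Viscous term = 150*0.0158*0.093*(1-0.37)^2 / (0.0028^2*0.37^3) = 220288
Inertial term = 1.75*52*0.093^2*(1-0.37) / (0.0028*0.37^3) = 3496.11
dP/L = 220288 + 3496.11 = 223784 Pa/m
dP = 223784 * 6.3 / 1000 = 1410 kPa

1410 kPa


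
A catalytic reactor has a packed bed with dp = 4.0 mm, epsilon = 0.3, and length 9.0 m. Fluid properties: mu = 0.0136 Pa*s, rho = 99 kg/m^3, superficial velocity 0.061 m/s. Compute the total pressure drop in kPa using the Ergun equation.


dp = 4.0 mm = 0.004 m
Viscous term = 150*0.0136*0.061*(1-0.3)^2 / (0.004^2*0.3^3) = 141147
Inertial term = 1.75*99*0.061^2*(1-0.3) / (0.004*0.3^3) = 4178.37
dP/L = 141147 + 4178.37 = 145325 Pa/m
dP = 145325 * 9.0 / 1000 = 1308 kPa

1308 kPa


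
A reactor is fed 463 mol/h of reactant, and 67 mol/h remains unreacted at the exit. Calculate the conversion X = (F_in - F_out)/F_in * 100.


X = (F_in - F_out) / F_in * 100
Moles reacted = 463 - 67 = 396
X = 396 / 463 * 100
= 0.8553 * 100
= 85.53 %

85.53 %


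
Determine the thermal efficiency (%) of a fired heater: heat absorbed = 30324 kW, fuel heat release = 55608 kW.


Furnace efficiency = Q_absorbed / Q_fuel * 100
= 30324 / 55608 * 100 = 54.53

54.53 %


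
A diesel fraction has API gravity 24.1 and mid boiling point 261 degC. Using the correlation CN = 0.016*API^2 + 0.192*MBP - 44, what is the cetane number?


CN = 0.016 * 24.1^2 + 0.192 * 261 - 44
CN = 9.29296 + 50.112 - 44 = 15.40496

15.40496


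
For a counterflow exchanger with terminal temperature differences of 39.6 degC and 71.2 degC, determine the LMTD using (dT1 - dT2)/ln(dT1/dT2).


LMTD = (dT1 - dT2) / ln(dT1/dT2)
= (39.6 - 71.2) / ln(39.6 / 71.2) = -31.6 / -0.586664 = 53.86

53.86 degC


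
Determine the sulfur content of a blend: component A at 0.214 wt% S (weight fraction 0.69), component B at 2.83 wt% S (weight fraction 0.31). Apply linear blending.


Linear sulfur blending: S_blend = x1*S1 + x2*S2
Contribution 1: 0.69 * 0.214 = 0.14766 wt%
Contribution 2: 0.31 * 2.83 = 0.8773 wt%
S_blend = 0.14766 + 0.8773 = 1.02496

1.02496 wt%


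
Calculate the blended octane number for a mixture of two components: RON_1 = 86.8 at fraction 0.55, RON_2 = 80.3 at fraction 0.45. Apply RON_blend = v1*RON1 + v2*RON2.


Linear blending: RON_blend = sum(vi * RONi)
Contribution 1: 0.55 * 86.8 = 47.74
Contribution 2: 0.45 * 80.3 = 36.135
RON_blend = 47.74 + 36.135 = 83.875

83.875


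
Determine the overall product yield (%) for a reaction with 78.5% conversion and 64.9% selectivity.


Overall yield = conversion (%) * selectivity (%) / 100
Conversion = 78.5%, Selectivity = 64.9%
Y = 78.5 * 64.9 / 100
= 50.9465 %

50.9465 %


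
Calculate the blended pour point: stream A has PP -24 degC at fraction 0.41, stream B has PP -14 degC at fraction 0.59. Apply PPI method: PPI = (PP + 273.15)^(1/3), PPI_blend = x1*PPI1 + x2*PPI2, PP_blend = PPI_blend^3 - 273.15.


PPI_1 = (-24 + 273.15)^(1/3) = 6.292458
PPI_2 = (-14 + 273.15)^(1/3) = 6.375541
PPI_blend = 0.41 * 6.292458 + 0.59 * 6.375541 = 6.341477
PP_blend = 6.341477^3 - 273.15 = 255.0183 - 273.15 = -18.13

-18.13 degC
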